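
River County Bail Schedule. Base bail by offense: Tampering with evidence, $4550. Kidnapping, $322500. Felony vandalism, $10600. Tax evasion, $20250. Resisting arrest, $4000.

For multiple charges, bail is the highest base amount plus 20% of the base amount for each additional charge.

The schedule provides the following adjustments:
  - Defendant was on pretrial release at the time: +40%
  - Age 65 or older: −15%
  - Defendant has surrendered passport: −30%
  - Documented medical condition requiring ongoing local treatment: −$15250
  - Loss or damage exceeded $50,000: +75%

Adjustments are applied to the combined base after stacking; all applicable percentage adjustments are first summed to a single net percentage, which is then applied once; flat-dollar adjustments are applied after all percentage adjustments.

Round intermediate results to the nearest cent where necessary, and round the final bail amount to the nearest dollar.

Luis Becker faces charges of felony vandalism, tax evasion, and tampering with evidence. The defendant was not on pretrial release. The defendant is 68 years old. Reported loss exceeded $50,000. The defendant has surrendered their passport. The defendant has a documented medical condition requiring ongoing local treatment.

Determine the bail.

$15014

Base amounts from the schedule: felony vandalism $10600; tax evasion $20250; tampering with evidence $4550.
Stacking rule: highest base plus 20% of each additional charge. Highest is tax evasion at $20250. Additional: $10600 × 20% = $2120; $4550 × 20% = $910. Combined base = $20250 + $3030 = $23280.
Net percentage adjustment: −15% −30% +75% = +30%. $23280 × 1.3 = $30264.
Documented medical condition requiring ongoing local treatment (−$15250 flat): $30264 − $15250 = $15014.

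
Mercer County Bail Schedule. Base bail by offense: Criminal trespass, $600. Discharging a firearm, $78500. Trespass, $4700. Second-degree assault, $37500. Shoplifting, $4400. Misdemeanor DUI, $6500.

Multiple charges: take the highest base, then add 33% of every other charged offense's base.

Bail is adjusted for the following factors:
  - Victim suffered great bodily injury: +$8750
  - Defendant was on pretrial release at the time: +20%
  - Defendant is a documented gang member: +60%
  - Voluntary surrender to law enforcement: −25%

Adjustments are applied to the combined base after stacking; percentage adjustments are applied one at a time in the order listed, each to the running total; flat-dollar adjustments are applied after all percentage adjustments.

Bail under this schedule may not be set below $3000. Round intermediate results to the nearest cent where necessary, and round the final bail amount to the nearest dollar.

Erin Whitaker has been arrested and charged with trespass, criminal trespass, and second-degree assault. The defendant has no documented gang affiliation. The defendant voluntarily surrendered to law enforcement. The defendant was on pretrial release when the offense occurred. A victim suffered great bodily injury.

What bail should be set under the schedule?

$44074

Base amounts from the schedule: trespass $4700; criminal trespass $600; second-degree assault $37500.
Stacking rule: highest base plus 33% of each additional charge. Highest is second-degree assault at $37500. Additional: $4700 × 33% = $1551; $600 × 33% = $198. Combined base = $37500 + $1749 = $39249.
Defendant was on pretrial release at the time (+20%): $39249 × 1.2 = $47098.80.
Voluntary surrender to law enforcement (−25%): $47098.80 × 0.75 = $35324.10.
Victim suffered great bodily injury (+$8750 flat): $35324.10 + $8750 = $44074.10.
$44074.10 is at or above the $3000 minimum.
Rounded to the nearest dollar: $44074.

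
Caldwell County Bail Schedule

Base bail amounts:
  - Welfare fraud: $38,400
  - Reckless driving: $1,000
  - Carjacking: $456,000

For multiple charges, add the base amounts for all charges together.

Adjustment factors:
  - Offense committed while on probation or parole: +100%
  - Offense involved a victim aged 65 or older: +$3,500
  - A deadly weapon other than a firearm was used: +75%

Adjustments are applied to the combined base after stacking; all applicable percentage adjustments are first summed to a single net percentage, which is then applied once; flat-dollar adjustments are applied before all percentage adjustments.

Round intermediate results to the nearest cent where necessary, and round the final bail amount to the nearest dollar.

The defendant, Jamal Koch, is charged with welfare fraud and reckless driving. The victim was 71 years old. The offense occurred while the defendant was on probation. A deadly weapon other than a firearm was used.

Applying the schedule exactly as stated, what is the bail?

$117,975

Base amounts from the schedule: welfare fraud $38,400; reckless driving $1,000.
Stacking rule: sum of all bases. $38,400 + $1,000 = $39,400.
Offense involved a victim aged 65 or older (+$3,500 flat): $39,400 + $3,500 = $42,900.
Net percentage adjustment: +100% +75% = +175%. $42,900 × 2.75 = $117,975.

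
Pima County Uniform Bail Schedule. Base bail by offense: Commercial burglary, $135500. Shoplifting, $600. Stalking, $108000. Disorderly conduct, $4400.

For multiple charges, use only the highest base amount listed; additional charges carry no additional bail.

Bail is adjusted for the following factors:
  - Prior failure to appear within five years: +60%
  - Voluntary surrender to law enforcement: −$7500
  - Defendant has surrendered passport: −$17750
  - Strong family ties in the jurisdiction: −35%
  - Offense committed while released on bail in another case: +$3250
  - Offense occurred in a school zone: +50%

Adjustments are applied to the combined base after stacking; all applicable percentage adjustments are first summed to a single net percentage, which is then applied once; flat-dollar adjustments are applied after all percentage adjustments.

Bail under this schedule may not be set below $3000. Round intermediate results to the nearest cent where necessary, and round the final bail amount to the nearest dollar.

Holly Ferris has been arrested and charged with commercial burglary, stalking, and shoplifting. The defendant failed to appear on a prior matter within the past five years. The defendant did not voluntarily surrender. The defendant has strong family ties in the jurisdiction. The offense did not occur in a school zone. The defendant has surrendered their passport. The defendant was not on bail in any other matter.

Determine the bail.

Base amounts from the schedule: commercial burglary $135500; stalking $108000; shoplifting $600.
Stacking rule: use the highest base only. Highest is commercial burglary at $135500. Combined base = $135500.
Net percentage adjustment: +60% −35% = +25%. $135500 × 1.25 = $169375.
Defendant has surrendered passport (−$17750 flat): $169375 − $17750 = $151625.
$151625 is at or above the $3000 minimum.

$151625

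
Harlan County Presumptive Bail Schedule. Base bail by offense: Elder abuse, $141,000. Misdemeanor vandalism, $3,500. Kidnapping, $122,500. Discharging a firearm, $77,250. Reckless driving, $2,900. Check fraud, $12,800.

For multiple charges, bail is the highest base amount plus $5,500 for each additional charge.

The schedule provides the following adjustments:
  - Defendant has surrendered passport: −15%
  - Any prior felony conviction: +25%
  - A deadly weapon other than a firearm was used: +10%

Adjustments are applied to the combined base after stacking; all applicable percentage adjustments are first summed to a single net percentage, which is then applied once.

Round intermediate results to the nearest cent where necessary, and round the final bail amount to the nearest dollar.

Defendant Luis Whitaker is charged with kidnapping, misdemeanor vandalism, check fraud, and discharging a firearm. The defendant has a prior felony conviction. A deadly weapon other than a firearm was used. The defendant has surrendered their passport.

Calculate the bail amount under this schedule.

$166,800

Base amounts from the schedule: kidnapping $122,500; misdemeanor vandalism $3,500; check fraud $12,800; discharging a firearm $77,250.
Stacking rule: highest base plus $5,500 per additional charge. Highest is kidnapping at $122,500; 3 additional charges → +$16,500. Combined base = $139,000.
Net percentage adjustment: −15% +25% +10% = +20%. $139,000 × 1.2 = $166,800.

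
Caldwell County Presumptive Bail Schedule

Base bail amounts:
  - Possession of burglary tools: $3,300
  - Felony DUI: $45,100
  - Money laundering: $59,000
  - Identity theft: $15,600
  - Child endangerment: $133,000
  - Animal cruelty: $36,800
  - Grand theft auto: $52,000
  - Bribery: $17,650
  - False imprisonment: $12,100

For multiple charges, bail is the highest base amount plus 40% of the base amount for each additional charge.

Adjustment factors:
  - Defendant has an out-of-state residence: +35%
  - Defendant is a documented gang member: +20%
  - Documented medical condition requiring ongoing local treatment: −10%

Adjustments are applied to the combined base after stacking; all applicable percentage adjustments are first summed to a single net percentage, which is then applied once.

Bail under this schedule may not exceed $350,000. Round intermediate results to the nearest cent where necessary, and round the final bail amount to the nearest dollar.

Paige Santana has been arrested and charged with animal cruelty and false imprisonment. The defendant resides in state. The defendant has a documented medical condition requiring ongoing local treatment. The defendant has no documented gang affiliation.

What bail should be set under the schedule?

$37,476

Base amounts from the schedule: animal cruelty $36,800; false imprisonment $12,100.
Stacking rule: highest base plus 40% of each additional charge. Highest is animal cruelty at $36,800. Additional: $12,100 × 40% = $4,840. Combined base = $36,800 + $4,840 = $41,640.
Documented medical condition requiring ongoing local treatment (−10%): $41,640 × 0.9 = $37,476.
$37,476 is within the $350,000 maximum.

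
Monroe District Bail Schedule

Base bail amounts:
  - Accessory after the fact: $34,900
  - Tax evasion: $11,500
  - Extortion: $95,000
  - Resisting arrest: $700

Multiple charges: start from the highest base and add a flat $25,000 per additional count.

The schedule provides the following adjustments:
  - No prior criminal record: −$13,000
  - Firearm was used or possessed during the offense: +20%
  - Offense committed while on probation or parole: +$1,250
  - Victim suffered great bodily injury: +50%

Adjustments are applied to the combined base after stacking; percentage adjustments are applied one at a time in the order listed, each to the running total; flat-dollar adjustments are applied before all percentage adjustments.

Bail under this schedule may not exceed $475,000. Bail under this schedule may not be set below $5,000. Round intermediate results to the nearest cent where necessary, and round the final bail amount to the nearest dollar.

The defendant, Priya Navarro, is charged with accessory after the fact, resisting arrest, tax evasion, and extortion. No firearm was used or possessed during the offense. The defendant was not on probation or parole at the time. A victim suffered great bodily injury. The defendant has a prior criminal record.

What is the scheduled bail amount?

Base amounts from the schedule: accessory after the fact $34,900; resisting arrest $700; tax evasion $11,500; extortion $95,000.
Stacking rule: highest base plus $25,000 per additional charge. Highest is extortion at $95,000; 3 additional charges → +$75,000. Combined base = $170,000.
Victim suffered great bodily injury (+50%): $170,000 × 1.5 = $255,000.
$255,000 is within the $475,000 maximum.
$255,000 is at or above the $5,000 minimum.

$255,000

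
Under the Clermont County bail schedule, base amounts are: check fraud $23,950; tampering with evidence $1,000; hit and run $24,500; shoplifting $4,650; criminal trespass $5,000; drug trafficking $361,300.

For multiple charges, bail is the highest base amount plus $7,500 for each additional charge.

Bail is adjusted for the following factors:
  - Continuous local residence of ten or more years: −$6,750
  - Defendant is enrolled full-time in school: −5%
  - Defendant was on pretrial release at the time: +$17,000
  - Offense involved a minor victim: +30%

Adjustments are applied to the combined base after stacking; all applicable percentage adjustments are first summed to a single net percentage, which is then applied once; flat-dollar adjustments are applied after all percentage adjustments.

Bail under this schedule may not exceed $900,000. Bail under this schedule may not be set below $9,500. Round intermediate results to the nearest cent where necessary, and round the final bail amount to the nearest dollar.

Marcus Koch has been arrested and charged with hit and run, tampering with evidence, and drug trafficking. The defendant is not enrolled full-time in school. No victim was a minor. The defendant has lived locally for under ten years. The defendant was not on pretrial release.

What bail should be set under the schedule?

$376,300

Base amounts from the schedule: hit and run $24,500; tampering with evidence $1,000; drug trafficking $361,300.
Stacking rule: highest base plus $7,500 per additional charge. Highest is drug trafficking at $361,300; 2 additional charges → +$15,000. Combined base = $376,300.
No adjustment factors apply to this defendant.
$376,300 is within the $900,000 maximum.
$376,300 is at or above the $9,500 minimum.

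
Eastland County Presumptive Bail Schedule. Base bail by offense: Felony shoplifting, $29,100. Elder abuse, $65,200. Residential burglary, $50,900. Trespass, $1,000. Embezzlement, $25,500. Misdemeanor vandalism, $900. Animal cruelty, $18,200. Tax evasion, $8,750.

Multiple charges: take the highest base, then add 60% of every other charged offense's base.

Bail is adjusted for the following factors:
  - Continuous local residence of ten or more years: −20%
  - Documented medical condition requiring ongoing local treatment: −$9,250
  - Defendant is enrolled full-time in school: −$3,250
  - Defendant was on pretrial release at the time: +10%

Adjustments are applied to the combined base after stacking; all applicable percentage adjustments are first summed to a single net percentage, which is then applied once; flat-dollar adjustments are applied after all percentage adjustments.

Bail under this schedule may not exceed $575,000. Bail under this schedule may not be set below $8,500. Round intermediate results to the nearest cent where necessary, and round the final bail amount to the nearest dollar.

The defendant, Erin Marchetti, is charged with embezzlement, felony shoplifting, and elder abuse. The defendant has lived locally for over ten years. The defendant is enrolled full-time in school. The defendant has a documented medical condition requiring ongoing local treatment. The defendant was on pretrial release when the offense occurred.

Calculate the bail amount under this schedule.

Base amounts from the schedule: embezzlement $25,500; felony shoplifting $29,100; elder abuse $65,200.
Stacking rule: highest base plus 60% of each additional charge. Highest is elder abuse at $65,200. Additional: $25,500 × 60% = $15,300; $29,100 × 60% = $17,460. Combined base = $65,200 + $32,760 = $97,960.
Net percentage adjustment: −20% +10% = −10%. $97,960 × 0.9 = $88,164.
Documented medical condition requiring ongoing local treatment (−$9,250 flat): $88,164 − $9,250 = $78,914.
Defendant is enrolled full-time in school (−$3,250 flat): $78,914 − $3,250 = $75,664.
$75,664 is within the $575,000 maximum.
$75,664 is at or above the $8,500 minimum.

$75,664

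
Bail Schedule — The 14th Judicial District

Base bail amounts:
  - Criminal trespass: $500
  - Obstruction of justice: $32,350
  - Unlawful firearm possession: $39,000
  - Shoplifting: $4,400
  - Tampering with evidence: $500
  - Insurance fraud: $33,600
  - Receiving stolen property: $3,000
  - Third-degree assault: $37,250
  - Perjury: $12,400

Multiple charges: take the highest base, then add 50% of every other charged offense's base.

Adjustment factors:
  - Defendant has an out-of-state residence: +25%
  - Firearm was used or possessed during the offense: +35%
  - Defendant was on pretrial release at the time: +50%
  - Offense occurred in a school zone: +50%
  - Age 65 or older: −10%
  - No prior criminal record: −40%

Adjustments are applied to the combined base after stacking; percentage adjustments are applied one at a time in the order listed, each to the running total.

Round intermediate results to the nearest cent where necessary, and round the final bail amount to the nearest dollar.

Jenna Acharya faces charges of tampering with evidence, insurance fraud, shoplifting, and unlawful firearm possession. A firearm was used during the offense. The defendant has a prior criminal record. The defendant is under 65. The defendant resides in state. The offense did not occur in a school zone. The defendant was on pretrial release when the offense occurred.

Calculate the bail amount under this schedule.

$117,956

Base amounts from the schedule: tampering with evidence $500; insurance fraud $33,600; shoplifting $4,400; unlawful firearm possession $39,000.
Stacking rule: highest base plus 50% of each additional charge. Highest is unlawful firearm possession at $39,000. Additional: $500 × 50% = $250; $33,600 × 50% = $16,800; $4,400 × 50% = $2,200. Combined base = $39,000 + $19,250 = $58,250.
Firearm was used or possessed during the offense (+35%): $58,250 × 1.35 = $78,637.50.
Defendant was on pretrial release at the time (+50%): $78,637.50 × 1.5 = $117,956.25.
Rounded to the nearest dollar: $117,956.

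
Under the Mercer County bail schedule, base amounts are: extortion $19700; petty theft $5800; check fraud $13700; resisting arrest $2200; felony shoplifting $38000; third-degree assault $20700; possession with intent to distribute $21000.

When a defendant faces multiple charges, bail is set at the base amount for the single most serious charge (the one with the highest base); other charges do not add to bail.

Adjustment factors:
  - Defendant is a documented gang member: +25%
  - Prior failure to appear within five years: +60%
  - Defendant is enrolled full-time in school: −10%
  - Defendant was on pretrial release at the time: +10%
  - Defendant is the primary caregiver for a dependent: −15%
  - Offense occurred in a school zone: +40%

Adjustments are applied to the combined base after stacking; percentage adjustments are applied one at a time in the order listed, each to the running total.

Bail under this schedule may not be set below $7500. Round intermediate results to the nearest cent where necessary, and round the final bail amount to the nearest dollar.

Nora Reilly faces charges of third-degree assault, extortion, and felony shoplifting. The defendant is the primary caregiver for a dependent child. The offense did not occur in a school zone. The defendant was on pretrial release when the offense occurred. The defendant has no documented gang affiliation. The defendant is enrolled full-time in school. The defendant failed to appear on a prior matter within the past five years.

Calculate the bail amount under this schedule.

$51163

Base amounts from the schedule: third-degree assault $20700; extortion $19700; felony shoplifting $38000.
Stacking rule: use the highest base only. Highest is felony shoplifting at $38000. Combined base = $38000.
Prior failure to appear within five years (+60%): $38000 × 1.6 = $60800.
Defendant is enrolled full-time in school (−10%): $60800 × 0.9 = $54720.
Defendant was on pretrial release at the time (+10%): $54720 × 1.1 = $60192.
Defendant is the primary caregiver for a dependent (−15%): $60192 × 0.85 = $51163.20.
$51163.20 is at or above the $7500 minimum.
Rounded to the nearest dollar: $51163.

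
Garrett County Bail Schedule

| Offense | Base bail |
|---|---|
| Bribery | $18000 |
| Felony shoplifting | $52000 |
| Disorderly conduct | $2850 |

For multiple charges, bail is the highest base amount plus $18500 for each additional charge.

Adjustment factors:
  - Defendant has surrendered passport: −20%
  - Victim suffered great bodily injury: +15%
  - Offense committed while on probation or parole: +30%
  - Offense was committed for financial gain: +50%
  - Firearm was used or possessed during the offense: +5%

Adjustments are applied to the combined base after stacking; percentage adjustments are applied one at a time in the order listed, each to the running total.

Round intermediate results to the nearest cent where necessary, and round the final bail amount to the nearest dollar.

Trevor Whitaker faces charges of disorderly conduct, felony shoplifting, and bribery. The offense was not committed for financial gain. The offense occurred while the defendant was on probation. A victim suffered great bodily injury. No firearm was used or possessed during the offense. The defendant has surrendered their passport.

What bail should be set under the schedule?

$106444

Base amounts from the schedule: disorderly conduct $2850; felony shoplifting $52000; bribery $18000.
Stacking rule: highest base plus $18500 per additional charge. Highest is felony shoplifting at $52000; 2 additional charges → +$37000. Combined base = $89000.
Defendant has surrendered passport (−20%): $89000 × 0.8 = $71200.
Victim suffered great bodily injury (+15%): $71200 × 1.15 = $81880.
Offense committed while on probation or parole (+30%): $81880 × 1.3 = $106444.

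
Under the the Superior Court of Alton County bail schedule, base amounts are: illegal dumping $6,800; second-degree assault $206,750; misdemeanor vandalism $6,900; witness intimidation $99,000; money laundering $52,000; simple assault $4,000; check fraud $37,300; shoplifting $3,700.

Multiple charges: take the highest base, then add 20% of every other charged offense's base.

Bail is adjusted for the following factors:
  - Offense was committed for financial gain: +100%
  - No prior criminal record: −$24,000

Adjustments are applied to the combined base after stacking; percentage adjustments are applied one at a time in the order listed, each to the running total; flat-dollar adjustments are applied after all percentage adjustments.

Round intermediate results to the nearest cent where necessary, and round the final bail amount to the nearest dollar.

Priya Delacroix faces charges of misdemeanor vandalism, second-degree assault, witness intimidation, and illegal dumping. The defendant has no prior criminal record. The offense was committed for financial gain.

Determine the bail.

Base amounts from the schedule: misdemeanor vandalism $6,900; second-degree assault $206,750; witness intimidation $99,000; illegal dumping $6,800.
Stacking rule: highest base plus 20% of each additional charge. Highest is second-degree assault at $206,750. Additional: $6,900 × 20% = $1,380; $99,000 × 20% = $19,800; $6,800 × 20% = $1,360. Combined base = $206,750 + $22,540 = $229,290.
Offense was committed for financial gain (+100%): $229,290 × 2 = $458,580.
No prior criminal record (−$24,000 flat): $458,580 − $24,000 = $434,580.

$434,580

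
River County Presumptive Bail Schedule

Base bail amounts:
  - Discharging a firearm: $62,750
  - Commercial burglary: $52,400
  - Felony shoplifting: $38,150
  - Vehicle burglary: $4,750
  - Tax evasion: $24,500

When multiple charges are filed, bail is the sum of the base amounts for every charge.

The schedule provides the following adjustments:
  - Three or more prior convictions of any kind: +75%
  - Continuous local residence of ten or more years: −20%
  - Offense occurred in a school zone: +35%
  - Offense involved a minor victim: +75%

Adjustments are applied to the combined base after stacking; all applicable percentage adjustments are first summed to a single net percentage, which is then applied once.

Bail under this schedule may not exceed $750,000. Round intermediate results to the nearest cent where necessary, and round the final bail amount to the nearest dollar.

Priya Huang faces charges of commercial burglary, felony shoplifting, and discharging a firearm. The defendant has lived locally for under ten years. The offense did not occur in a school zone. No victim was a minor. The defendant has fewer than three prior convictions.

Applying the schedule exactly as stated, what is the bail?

$153,300

Base amounts from the schedule: commercial burglary $52,400; felony shoplifting $38,150; discharging a firearm $62,750.
Stacking rule: sum of all bases. $52,400 + $38,150 + $62,750 = $153,300.
No adjustment factors apply to this defendant.
$153,300 is within the $750,000 maximum.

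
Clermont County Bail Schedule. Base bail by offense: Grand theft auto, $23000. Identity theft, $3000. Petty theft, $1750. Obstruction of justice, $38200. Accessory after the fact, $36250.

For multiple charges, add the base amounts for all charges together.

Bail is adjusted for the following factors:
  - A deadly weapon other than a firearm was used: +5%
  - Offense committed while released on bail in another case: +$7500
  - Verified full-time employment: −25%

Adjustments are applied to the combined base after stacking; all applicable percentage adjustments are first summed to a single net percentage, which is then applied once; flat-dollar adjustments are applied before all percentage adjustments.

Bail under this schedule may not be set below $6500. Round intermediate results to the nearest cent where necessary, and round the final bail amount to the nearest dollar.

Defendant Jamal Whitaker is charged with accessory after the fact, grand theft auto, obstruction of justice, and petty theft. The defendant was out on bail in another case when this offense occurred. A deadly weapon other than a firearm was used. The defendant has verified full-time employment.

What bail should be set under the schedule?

$85360

Base amounts from the schedule: accessory after the fact $36250; grand theft auto $23000; obstruction of justice $38200; petty theft $1750.
Stacking rule: sum of all bases. $36250 + $23000 + $38200 + $1750 = $99200.
Offense committed while released on bail in another case (+$7500 flat): $99200 + $7500 = $106700.
Net percentage adjustment: +5% −25% = −20%. $106700 × 0.8 = $85360.
$85360 is at or above the $6500 minimum.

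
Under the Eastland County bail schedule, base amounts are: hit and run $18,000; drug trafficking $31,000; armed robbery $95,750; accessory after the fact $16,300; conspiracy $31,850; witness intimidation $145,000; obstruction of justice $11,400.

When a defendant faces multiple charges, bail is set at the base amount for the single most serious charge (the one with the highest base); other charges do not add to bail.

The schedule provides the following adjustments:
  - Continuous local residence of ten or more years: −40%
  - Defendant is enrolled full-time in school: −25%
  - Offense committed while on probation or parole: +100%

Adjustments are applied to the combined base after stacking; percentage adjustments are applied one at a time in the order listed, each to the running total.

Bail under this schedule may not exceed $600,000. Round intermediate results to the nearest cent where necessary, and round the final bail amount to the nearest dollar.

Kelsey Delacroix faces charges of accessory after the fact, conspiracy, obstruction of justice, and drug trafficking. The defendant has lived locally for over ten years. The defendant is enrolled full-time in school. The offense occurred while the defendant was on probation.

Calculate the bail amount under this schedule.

$28,665

Base amounts from the schedule: accessory after the fact $16,300; conspiracy $31,850; obstruction of justice $11,400; drug trafficking $31,000.
Stacking rule: use the highest base only. Highest is conspiracy at $31,850. Combined base = $31,850.
Continuous local residence of ten or more years (−40%): $31,850 × 0.6 = $19,110.
Defendant is enrolled full-time in school (−25%): $19,110 × 0.75 = $14,332.50.
Offense committed while on probation or parole (+100%): $14,332.50 × 2 = $28,665.
$28,665 is within the $600,000 maximum.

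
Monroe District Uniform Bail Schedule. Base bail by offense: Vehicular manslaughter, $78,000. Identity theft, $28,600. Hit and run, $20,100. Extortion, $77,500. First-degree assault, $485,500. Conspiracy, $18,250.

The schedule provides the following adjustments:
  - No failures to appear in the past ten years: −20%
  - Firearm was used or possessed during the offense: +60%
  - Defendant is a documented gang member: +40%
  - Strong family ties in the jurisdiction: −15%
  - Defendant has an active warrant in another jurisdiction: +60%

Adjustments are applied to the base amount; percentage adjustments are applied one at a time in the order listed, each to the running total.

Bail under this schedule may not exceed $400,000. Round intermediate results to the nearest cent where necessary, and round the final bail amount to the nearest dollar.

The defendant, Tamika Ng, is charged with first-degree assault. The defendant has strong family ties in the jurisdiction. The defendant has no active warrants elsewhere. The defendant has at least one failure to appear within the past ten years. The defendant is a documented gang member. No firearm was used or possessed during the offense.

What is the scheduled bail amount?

Base amounts from the schedule: first-degree assault $485,500.
Single charge. Combined base = $485,500.
Defendant is a documented gang member (+40%): $485,500 × 1.4 = $679,700.
Strong family ties in the jurisdiction (−15%): $679,700 × 0.85 = $577,745.
Result $577,745 exceeds the maximum of $400,000; bail is capped at $400,000.

$400,000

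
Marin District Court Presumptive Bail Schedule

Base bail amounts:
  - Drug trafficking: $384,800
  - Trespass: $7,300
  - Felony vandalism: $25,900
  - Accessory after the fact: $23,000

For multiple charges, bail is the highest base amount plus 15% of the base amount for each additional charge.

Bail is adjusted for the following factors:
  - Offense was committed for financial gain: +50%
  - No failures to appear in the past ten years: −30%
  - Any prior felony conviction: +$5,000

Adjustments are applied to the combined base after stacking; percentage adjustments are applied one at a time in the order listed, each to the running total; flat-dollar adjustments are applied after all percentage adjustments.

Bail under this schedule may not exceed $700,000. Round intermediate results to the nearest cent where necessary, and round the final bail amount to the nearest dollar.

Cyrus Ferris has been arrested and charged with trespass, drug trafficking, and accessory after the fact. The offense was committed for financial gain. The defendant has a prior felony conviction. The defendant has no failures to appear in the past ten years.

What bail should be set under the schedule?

Base amounts from the schedule: trespass $7,300; drug trafficking $384,800; accessory after the fact $23,000.
Stacking rule: highest base plus 15% of each additional charge. Highest is drug trafficking at $384,800. Additional: $7,300 × 15% = $1,095; $23,000 × 15% = $3,450. Combined base = $384,800 + $4,545 = $389,345.
Offense was committed for financial gain (+50%): $389,345 × 1.5 = $584,017.50.
No failures to appear in the past ten years (−30%): $584,017.50 × 0.7 = $408,812.25.
Any prior felony conviction (+$5,000 flat): $408,812.25 + $5,000 = $413,812.25.
$413,812.25 is within the $700,000 maximum.
Rounded to the nearest dollar: $413,812.

$413,812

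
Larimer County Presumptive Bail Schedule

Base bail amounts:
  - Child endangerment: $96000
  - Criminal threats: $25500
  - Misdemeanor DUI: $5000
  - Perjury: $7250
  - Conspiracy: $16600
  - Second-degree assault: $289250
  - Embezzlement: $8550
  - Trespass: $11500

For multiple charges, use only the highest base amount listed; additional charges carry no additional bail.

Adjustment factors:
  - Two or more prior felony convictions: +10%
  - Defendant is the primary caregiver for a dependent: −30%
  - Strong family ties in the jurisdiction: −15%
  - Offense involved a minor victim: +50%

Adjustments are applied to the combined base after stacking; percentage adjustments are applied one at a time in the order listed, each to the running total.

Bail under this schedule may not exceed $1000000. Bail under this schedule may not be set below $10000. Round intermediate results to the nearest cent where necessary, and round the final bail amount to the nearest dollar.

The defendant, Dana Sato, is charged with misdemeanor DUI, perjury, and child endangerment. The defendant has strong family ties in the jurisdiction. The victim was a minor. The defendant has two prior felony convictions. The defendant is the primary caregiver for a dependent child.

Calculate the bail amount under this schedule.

$94248

Base amounts from the schedule: misdemeanor DUI $5000; perjury $7250; child endangerment $96000.
Stacking rule: use the highest base only. Highest is child endangerment at $96000. Combined base = $96000.
Two or more prior felony convictions (+10%): $96000 × 1.1 = $105600.
Defendant is the primary caregiver for a dependent (−30%): $105600 × 0.7 = $73920.
Strong family ties in the jurisdiction (−15%): $73920 × 0.85 = $62832.
Offense involved a minor victim (+50%): $62832 × 1.5 = $94248.
$94248 is within the $1000000 maximum.
$94248 is at or above the $10000 minimum.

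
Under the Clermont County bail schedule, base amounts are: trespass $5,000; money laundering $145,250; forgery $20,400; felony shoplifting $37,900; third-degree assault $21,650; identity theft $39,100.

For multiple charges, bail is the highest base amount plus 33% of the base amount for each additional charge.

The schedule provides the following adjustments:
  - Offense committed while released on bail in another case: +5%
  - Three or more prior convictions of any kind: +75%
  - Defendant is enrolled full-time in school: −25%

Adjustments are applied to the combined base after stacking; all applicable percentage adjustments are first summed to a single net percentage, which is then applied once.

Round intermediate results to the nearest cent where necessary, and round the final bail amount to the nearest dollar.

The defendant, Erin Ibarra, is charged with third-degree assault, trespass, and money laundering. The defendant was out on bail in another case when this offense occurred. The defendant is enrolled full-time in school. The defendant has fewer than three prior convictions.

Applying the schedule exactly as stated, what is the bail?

Base amounts from the schedule: third-degree assault $21,650; trespass $5,000; money laundering $145,250.
Stacking rule: highest base plus 33% of each additional charge. Highest is money laundering at $145,250. Additional: $21,650 × 33% = $7,144.50; $5,000 × 33% = $1,650. Combined base = $145,250 + $8,794.50 = $154,044.50.
Net percentage adjustment: +5% −25% = −20%. $154,044.50 × 0.8 = $123,235.60.
Rounded to the nearest dollar: $123,236.

$123,236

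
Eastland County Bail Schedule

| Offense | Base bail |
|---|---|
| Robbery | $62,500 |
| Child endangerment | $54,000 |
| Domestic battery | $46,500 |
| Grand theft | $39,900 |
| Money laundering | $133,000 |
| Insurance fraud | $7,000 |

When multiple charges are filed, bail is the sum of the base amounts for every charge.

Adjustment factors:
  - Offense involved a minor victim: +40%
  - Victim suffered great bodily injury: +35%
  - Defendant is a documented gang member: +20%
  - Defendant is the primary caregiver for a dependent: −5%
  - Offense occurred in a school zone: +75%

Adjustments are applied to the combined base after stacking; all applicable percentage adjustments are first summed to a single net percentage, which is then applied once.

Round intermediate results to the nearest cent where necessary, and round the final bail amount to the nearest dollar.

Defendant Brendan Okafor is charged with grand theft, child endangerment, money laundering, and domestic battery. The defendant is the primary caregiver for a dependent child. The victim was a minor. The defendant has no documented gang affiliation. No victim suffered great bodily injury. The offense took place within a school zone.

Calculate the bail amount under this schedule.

$574,140

Base amounts from the schedule: grand theft $39,900; child endangerment $54,000; money laundering $133,000; domestic battery $46,500.
Stacking rule: sum of all bases. $39,900 + $54,000 + $133,000 + $46,500 = $273,400.
Net percentage adjustment: +40% −5% +75% = +110%. $273,400 × 2.1 = $574,140.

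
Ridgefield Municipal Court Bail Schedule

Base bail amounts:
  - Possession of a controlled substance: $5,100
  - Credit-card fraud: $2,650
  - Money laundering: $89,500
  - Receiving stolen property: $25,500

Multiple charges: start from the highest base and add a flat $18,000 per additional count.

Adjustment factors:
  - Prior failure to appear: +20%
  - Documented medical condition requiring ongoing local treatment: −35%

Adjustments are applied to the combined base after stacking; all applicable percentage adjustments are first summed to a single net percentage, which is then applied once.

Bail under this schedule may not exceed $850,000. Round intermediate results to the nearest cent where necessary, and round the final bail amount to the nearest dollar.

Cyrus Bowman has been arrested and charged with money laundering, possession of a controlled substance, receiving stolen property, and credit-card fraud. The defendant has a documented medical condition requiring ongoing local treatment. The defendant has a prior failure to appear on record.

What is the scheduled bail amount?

Base amounts from the schedule: money laundering $89,500; possession of a controlled substance $5,100; receiving stolen property $25,500; credit-card fraud $2,650.
Stacking rule: highest base plus $18,000 per additional charge. Highest is money laundering at $89,500; 3 additional charges → +$54,000. Combined base = $143,500.
Net percentage adjustment: +20% −35% = −15%. $143,500 × 0.85 = $121,975.
$121,975 is within the $850,000 maximum.

$121,975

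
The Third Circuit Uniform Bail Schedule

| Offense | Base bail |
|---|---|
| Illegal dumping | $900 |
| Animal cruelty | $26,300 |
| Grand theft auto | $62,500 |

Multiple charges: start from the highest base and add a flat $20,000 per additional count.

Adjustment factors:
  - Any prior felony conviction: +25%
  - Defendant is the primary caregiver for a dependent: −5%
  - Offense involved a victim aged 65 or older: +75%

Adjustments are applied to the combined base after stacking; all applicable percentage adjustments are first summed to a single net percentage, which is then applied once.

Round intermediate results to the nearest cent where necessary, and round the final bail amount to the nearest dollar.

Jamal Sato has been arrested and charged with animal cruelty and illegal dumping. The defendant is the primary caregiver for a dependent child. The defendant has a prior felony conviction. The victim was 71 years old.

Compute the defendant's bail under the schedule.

Base amounts from the schedule: animal cruelty $26,300; illegal dumping $900.
Stacking rule: highest base plus $20,000 per additional charge. Highest is animal cruelty at $26,300; 1 additional charge → +$20,000. Combined base = $46,300.
Net percentage adjustment: +25% −5% +75% = +95%. $46,300 × 1.95 = $90,285.

$90,285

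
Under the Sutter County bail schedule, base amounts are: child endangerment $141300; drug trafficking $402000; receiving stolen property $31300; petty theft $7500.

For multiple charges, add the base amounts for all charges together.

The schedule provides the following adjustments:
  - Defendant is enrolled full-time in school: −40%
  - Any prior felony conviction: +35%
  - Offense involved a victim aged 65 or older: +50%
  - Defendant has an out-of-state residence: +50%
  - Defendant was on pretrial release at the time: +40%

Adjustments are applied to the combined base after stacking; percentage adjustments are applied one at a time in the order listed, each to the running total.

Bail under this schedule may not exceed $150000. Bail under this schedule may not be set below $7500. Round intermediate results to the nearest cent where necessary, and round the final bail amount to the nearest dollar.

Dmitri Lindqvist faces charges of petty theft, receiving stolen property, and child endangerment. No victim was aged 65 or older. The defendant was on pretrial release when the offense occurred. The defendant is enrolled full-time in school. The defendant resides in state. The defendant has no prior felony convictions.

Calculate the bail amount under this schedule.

$150000

Base amounts from the schedule: petty theft $7500; receiving stolen property $31300; child endangerment $141300.
Stacking rule: sum of all bases. $7500 + $31300 + $141300 = $180100.
Defendant is enrolled full-time in school (−40%): $180100 × 0.6 = $108060.
Defendant was on pretrial release at the time (+40%): $108060 × 1.4 = $151284.
Result $151284 exceeds the maximum of $150000; bail is capped at $150000.
$150000 is at or above the $7500 minimum.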